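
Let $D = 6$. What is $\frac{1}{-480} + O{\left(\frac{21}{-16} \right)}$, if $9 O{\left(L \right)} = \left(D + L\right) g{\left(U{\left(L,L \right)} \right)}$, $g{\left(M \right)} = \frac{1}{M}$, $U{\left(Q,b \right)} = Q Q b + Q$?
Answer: $- \frac{1038637}{7025760} \approx -0.14783$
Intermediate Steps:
$U{\left(Q,b \right)} = Q + b Q^{2}$ ($U{\left(Q,b \right)} = Q^{2} b + Q = b Q^{2} + Q = Q + b Q^{2}$)
$O{\left(L \right)} = \frac{6 + L}{9 L \left(1 + L^{2}\right)}$ ($O{\left(L \right)} = \frac{\left(6 + L\right) \frac{1}{L \left(1 + L L\right)}}{9} = \frac{\left(6 + L\right) \frac{1}{L \left(1 + L^{2}\right)}}{9} = \frac{\frac{1}{L} \frac{1}{1 + L^{2}} \left(6 + L\right)}{9} = \frac{6 + L}{9 L \left(1 + L^{2}\right)}$)
$\frac{1}{-480} + O{\left(\frac{21}{-16} \right)} = \frac{1}{-480} + \frac{6 + \frac{21}{-16}}{9 \frac{21}{-16} \left(1 + \left(\frac{21}{-16}\right)^{2}\right)} = - \frac{1}{480} + \frac{6 + 21 \left(- \frac{1}{16}\right)}{9 \cdot 21 \left(- \frac{1}{16}\right) \left(1 + \left(21 \left(- \frac{1}{16}\right)\right)^{2}\right)} = - \frac{1}{480} + \frac{6 - \frac{21}{16}}{9 \left(- \frac{21}{16}\right) \left(1 + \left(- \frac{21}{16}\right)^{2}\right)} = - \frac{1}{480} + \frac{1}{9} \left(- \frac{16}{21}\right) \frac{1}{1 + \frac{441}{256}} \cdot \frac{75}{16} = - \frac{1}{480} + \frac{1}{9} \left(- \frac{16}{21}\right) \frac{1}{\frac{697}{256}} \cdot \frac{75}{16} = - \frac{1}{480} + \frac{1}{9} \left(- \frac{16}{21}\right) \frac{256}{697} \cdot \frac{75}{16} = - \frac{1}{480} - \frac{6400}{43911} = - \frac{1038637}{7025760}$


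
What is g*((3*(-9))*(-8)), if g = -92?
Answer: -19872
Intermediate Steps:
g*((3*(-9))*(-8)) = -92*3*(-9)*(-8) = -(-2484)*(-8) = -92*216 = -19872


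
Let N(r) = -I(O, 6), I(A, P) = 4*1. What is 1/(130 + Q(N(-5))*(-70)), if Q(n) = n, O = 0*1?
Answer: 1/410 ≈ 0.0024390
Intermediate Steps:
O = 0
I(A, P) = 4
N(r) = -4 (N(r) = -1*4 = -4)
1/(130 + Q(N(-5))*(-70)) = 1/(130 - 4*(-70)) = 1/(130 + 280) = 1/410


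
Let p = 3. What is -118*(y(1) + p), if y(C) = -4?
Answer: 118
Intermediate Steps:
-118*(y(1) + p) = -118*(-4 + 3) = -118*(-1) = 118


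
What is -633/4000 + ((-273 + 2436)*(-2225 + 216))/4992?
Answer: -181094041/208000 ≈ -870.64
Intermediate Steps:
-633/4000 + ((-273 + 2436)*(-2225 + 216))/4992 = -633*1/4000 + (2163*(-2009))*(1/4992) = -633/4000 - 4345467*1/4992 = -633/4000 - 1448489/1664 = -181094041/208000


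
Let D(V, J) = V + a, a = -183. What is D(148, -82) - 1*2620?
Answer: -2655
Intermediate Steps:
D(V, J) = -183 + V (D(V, J) = V - 183 = -183 + V)
D(148, -82) - 1*2620 = (-183 + 148) - 1*2620 = -35 - 2620 = -2655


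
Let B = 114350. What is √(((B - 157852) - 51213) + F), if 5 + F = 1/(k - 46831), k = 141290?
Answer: I*√845139453849861/94459 ≈ 307.77*I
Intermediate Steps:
F = -472294/94459 (F = -5 + 1/(141290 - 46831) = -5 + 1/94459 = -472294/94459 ≈ -5.0000)
√(((B - 157852) - 51213) + F) = √(((114350 - 157852) - 51213) - 472294/94459) = √((-43502 - 51213) - 472294/94459) = √(-94715 - 472294/94459) = √(-8947156479/94459) = I*√845139453849861/94459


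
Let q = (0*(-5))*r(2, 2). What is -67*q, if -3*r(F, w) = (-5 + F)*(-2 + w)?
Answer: 0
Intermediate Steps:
r(F, w) = -(-5 + F)*(-2 + w)/3
q = 0 (q = (0*(-5))*(-10/3 + (2/3)*2 + (5/3)*2 - 1/3*2*2) = 0*(-10/3 + 4/3 + 10/3 - 4/3) = 0*0 = 0)
-67*q = -67*0 = 0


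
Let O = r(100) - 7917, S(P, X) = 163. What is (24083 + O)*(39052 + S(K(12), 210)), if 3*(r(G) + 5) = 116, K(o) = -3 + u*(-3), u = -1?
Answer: 1905809785/3 ≈ 6.3527e+8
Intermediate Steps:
K(o) = 0 (K(o) = -3 - 1*(-3) = -3 + 3 = 0)
r(G) = 101/3 (r(G) = -5 + (⅓)*116 = -5 + 116/3 = 101/3)
O = -23650/3 (O = 101/3 - 7917 = -23650/3 ≈ -7883.3)
(24083 + O)*(39052 + S(K(12), 210)) = (24083 - 23650/3)*(39052 + 163) = (48599/3)*39215 = 1905809785/3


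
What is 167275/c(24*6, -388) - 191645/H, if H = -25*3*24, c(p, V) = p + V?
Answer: -12716681/21960 ≈ -579.08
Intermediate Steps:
c(p, V) = V + p
H = -1800 (H = -75*24 = -1800)
167275/c(24*6, -388) - 191645/H = 167275/(-388 + 24*6) - 191645/(-1800) = 167275/(-388 + 144) - 191645*(-1/1800) = 167275/(-244) + 38329/360 = 167275*(-1/244) + 38329/360 = -167275/244 + 38329/360 = -12716681/21960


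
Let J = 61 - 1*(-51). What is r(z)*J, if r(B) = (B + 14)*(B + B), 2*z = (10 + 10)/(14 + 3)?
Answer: 555520/289 ≈ 1922.2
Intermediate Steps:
z = 10/17 (z = ((10 + 10)/(14 + 3))/2 = (20/17)/2 = (20*(1/17))/2 = (1/2)*(20/17) = 10/17 ≈ 0.58823)
J = 112 (J = 61 + 51 = 112)
r(B) = 2*B*(14 + B) (r(B) = (14 + B)*(2*B) = 2*B*(14 + B))
r(z)*J = (2*(10/17)*(14 + 10/17))*112 = (2*(10/17)*(248/17))*112 = (4960/289)*112 = 555520/289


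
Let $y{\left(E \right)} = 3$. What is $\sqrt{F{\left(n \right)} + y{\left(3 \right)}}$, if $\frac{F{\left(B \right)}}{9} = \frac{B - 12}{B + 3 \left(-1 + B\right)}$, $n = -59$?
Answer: $\frac{2 \sqrt{81021}}{239} \approx 2.3819$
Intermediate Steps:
$F{\left(B \right)} = \frac{9 \left(-12 + B\right)}{-3 + 4 B}$ ($F{\left(B \right)} = 9 \frac{B - 12}{B + 3 \left(-1 + B\right)} = 9 \frac{-12 + B}{B + \left(-3 + 3 B\right)} = 9 \frac{-12 + B}{-3 + 4 B} = \frac{9 \left(-12 + B\right)}{-3 + 4 B}$)
$\sqrt{F{\left(n \right)} + y{\left(3 \right)}} = \sqrt{\frac{9 \left(-12 - 59\right)}{-3 + 4 \left(-59\right)} + 3} = \sqrt{9 \frac{1}{-3 - 236} \left(-71\right) + 3} = \sqrt{9 \frac{1}{-239} \left(-71\right) + 3} = \sqrt{9 \left(- \frac{1}{239}\right) \left(-71\right) + 3} = \sqrt{\frac{639}{239} + 3} = \sqrt{\frac{1356}{239}} = \frac{2 \sqrt{81021}}{239}$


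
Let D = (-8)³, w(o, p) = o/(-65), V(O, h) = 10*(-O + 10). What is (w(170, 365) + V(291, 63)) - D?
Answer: -29908/13 ≈ -2300.6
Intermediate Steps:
V(O, h) = 100 - 10*O (V(O, h) = 10*(10 - O) = 100 - 10*O)
w(o, p) = -o/65 (w(o, p) = o*(-1/65) = -o/65)
D = -512
(w(170, 365) + V(291, 63)) - D = (-1/65*170 + (100 - 10*291)) - 1*(-512) = (-34/13 + (100 - 2910)) + 512 = (-34/13 - 2810) + 512 = -36564/13 + 512 = -29908/13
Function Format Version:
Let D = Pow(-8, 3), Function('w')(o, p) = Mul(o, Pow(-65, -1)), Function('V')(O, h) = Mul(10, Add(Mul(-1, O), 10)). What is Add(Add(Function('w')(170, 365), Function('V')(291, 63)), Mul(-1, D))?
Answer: Rational(-29908, 13) ≈ -2300.6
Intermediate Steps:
Function('V')(O, h) = Add(100, Mul(-10, O)) (Function('V')(O, h) = Mul(10, Add(10, Mul(-1, O))) = Add(100, Mul(-10, O)))
Function('w')(o, p) = Mul(Rational(-1, 65), o) (Function('w')(o, p) = Mul(o, Rational(-1, 65)) = Mul(Rational(-1, 65), o))
D = -512
Add(Add(Function('w')(170, 365), Function('V')(291, 63)), Mul(-1, D)) = Add(Add(Mul(Rational(-1, 65), 170), Add(100, Mul(-10, 291))), Mul(-1, -512)) = Add(Add(Rational(-34, 13), Add(100, -2910)), 512) = Add(Add(Rational(-34, 13), -2810), 512) = Add(Rational(-36564, 13), 512) = Rational(-29908, 13)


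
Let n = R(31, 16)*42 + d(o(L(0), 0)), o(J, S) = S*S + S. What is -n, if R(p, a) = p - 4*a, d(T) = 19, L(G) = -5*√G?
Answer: 1367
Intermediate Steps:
o(J, S) = S + S² (o(J, S) = S² + S = S + S²)
n = -1367 (n = (31 - 4*16)*42 + 19 = (31 - 64)*42 + 19 = -33*42 + 19 = -1386 + 19 = -1367)
-n = -1*(-1367) = 1367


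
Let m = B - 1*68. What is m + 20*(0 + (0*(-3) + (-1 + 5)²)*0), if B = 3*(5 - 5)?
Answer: -68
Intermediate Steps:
B = 0 (B = 3*0 = 0)
m = -68 (m = 0 - 1*68 = 0 - 68 = -68)
m + 20*(0 + (0*(-3) + (-1 + 5)²)*0) = -68 + 20*(0 + (0*(-3) + (-1 + 5)²)*0) = -68 + 20*(0 + (0 + 4²)*0) = -68 + 20*(0 + (0 + 16)*0) = -68 + 20*(0 + 16*0) = -68 + 20*(0 + 0) = -68 + 20*0 = -68 + 0 = -68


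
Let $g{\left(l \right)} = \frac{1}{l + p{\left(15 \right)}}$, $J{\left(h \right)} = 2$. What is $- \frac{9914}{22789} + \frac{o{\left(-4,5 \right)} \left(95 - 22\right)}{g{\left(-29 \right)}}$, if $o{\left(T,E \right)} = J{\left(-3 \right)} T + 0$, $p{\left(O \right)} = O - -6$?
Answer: $\frac{106460294}{22789} \approx 4671.6$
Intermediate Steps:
$p{\left(O \right)} = 6 + O$ ($p{\left(O \right)} = O + 6 = 6 + O$)
$g{\left(l \right)} = \frac{1}{21 + l}$ ($g{\left(l \right)} = \frac{1}{l + \left(6 + 15\right)} = \frac{1}{l + 21} = \frac{1}{21 + l}$)
$o{\left(T,E \right)} = 2 T$ ($o{\left(T,E \right)} = 2 T + 0 = 2 T$)
$- \frac{9914}{22789} + \frac{o{\left(-4,5 \right)} \left(95 - 22\right)}{g{\left(-29 \right)}} = - \frac{9914}{22789} + \frac{2 \left(-4\right) \left(95 - 22\right)}{\frac{1}{21 - 29}} = \left(-9914\right) \frac{1}{22789} + \frac{\left(-8\right) 73}{\frac{1}{-8}} = - \frac{9914}{22789} - \frac{584}{- \frac{1}{8}} = - \frac{9914}{22789} - -4672 = - \frac{9914}{22789} + 4672 = \frac{106460294}{22789}$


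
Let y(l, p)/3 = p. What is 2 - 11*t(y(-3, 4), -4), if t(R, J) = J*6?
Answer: 266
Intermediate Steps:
y(l, p) = 3*p
t(R, J) = 6*J
2 - 11*t(y(-3, 4), -4) = 2 - 66*(-4) = 2 - 11*(-24) = 2 + 264 = 266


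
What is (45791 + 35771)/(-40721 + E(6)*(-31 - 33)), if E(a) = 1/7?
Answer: -570934/285111 ≈ -2.0025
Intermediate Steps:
E(a) = ⅐
(45791 + 35771)/(-40721 + E(6)*(-31 - 33)) = (45791 + 35771)/(-40721 + (-31 - 33)/7) = 81562/(-40721 + (⅐)*(-64)) = 81562/(-40721 - 64/7) = 81562/(-285111/7) = 81562*(-7/285111) = -570934/285111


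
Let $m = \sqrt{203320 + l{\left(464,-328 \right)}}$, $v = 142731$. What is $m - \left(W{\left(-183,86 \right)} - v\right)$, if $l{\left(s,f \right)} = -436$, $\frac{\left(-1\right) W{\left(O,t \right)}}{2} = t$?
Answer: $142903 + 2 \sqrt{50721} \approx 1.4335 \cdot 10^{5}$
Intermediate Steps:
$W{\left(O,t \right)} = - 2 t$
$m = 2 \sqrt{50721}$ ($m = \sqrt{203320 - 436} = \sqrt{202884} = 2 \sqrt{50721} \approx 450.43$)
$m - \left(W{\left(-183,86 \right)} - v\right) = 2 \sqrt{50721} - \left(\left(-2\right) 86 - 142731\right) = 2 \sqrt{50721} - \left(-172 - 142731\right) = 2 \sqrt{50721} - -142903 = 2 \sqrt{50721} + 142903 = 142903 + 2 \sqrt{50721}$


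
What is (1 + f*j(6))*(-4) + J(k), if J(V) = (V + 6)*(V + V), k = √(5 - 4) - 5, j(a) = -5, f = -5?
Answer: -120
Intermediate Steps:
k = -4 (k = √1 - 5 = 1 - 5 = -4)
J(V) = 2*V*(6 + V) (J(V) = (6 + V)*(2*V) = 2*V*(6 + V))
(1 + f*j(6))*(-4) + J(k) = (1 - 5*(-5))*(-4) + 2*(-4)*(6 - 4) = (1 + 25)*(-4) + 2*(-4)*2 = 26*(-4) - 16 = -104 - 16 = -120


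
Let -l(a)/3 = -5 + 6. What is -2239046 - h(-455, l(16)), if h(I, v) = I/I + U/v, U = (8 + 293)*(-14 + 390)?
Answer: -6603965/3 ≈ -2.2013e+6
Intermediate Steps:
U = 113176 (U = 301*376 = 113176)
l(a) = -3 (l(a) = -3*(-5 + 6) = -3*1 = -3)
h(I, v) = 1 + 113176/v (h(I, v) = I/I + 113176/v = 1 + 113176/v)
-2239046 - h(-455, l(16)) = -2239046 - (113176 - 3)/(-3) = -2239046 - (-1)*113173/3 = -2239046 - 1*(-113173/3) = -2239046 + 113173/3 = -6603965/3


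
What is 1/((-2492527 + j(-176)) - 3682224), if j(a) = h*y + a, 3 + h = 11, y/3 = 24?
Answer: -1/6174351 ≈ -1.6196e-7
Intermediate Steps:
y = 72 (y = 3*24 = 72)
h = 8 (h = -3 + 11 = 8)
j(a) = 576 + a (j(a) = 8*72 + a = 576 + a)
1/((-2492527 + j(-176)) - 3682224) = 1/((-2492527 + (576 - 176)) - 3682224) = 1/((-2492527 + 400) - 3682224) = 1/(-2492127 - 3682224) = 1/(-6174351) = -1/6174351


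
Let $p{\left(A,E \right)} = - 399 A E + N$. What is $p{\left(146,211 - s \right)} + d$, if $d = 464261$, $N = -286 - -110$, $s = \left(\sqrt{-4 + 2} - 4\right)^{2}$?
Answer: $-11011953 - 466032 i \sqrt{2} \approx -1.1012 \cdot 10^{7} - 6.5907 \cdot 10^{5} i$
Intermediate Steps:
$s = \left(-4 + i \sqrt{2}\right)^{2}$ ($s = \left(\sqrt{-2} - 4\right)^{2} = \left(i \sqrt{2} - 4\right)^{2} = \left(-4 + i \sqrt{2}\right)^{2} \approx 14.0 - 11.314 i$)
$N = -176$ ($N = -286 + 110 = -176$)
$p{\left(A,E \right)} = -176 - 399 A E$ ($p{\left(A,E \right)} = - 399 A E - 176 = -176 - 399 A E$)
$p{\left(146,211 - s \right)} + d = \left(-176 - 58254 \left(211 - \left(4 - i \sqrt{2}\right)^{2}\right)\right) + 464261 = \left(-176 - \left(12291594 - 58254 \left(4 - i \sqrt{2}\right)^{2}\right)\right) + 464261 = \left(-12291770 + 58254 \left(4 - i \sqrt{2}\right)^{2}\right) + 464261 = -11827509 + 58254 \left(4 - i \sqrt{2}\right)^{2}$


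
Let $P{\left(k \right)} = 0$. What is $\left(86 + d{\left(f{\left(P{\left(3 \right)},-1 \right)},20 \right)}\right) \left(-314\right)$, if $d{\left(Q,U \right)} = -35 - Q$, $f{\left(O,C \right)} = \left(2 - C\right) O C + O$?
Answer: $-16014$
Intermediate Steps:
$f{\left(O,C \right)} = O + C O \left(2 - C\right)$ ($f{\left(O,C \right)} = O \left(2 - C\right) C + O = C O \left(2 - C\right) + O = O + C O \left(2 - C\right)$)
$\left(86 + d{\left(f{\left(P{\left(3 \right)},-1 \right)},20 \right)}\right) \left(-314\right) = \left(86 - \left(35 + 0 \left(1 - \left(-1\right)^{2} + 2 \left(-1\right)\right)\right)\right) \left(-314\right) = \left(86 - \left(35 + 0 \left(1 - 1 - 2\right)\right)\right) \left(-314\right) = \left(86 - \left(35 + 0 \left(-2\right)\right)\right) \left(-314\right) = \left(86 - 35\right) \left(-314\right) = 51 \left(-314\right) = -16014$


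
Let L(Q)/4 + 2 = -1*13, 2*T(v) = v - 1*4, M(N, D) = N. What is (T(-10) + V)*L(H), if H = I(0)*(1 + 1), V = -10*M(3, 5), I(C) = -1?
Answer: 2220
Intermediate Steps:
V = -30 (V = -10*3 = -30)
T(v) = -2 + v/2 (T(v) = (v - 1*4)/2 = (v - 4)/2 = (-4 + v)/2 = -2 + v/2)
H = -2 (H = -(1 + 1) = -1*2 = -2)
L(Q) = -60 (L(Q) = -8 + 4*(-1*13) = -8 + 4*(-13) = -8 - 52 = -60)
(T(-10) + V)*L(H) = ((-2 + (1/2)*(-10)) - 30)*(-60) = ((-2 - 5) - 30)*(-60) = (-7 - 30)*(-60) = -37*(-60) = 2220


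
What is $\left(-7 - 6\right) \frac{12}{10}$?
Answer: $- \frac{78}{5} \approx -15.6$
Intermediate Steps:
$\left(-7 - 6\right) \frac{12}{10} = - 13 \cdot 12 \cdot \frac{1}{10} = \left(-13\right) \frac{6}{5} = - \frac{78}{5}$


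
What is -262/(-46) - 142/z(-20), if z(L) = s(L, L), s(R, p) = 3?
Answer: -2873/69 ≈ -41.638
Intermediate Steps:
z(L) = 3
-262/(-46) - 142/z(-20) = -262/(-46) - 142/3 = -262*(-1/46) - 142*1/3 = 131/23 - 142/3 = -2873/69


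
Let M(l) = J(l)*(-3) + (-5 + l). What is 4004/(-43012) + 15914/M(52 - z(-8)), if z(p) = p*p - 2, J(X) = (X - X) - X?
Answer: -171168287/483885 ≈ -353.74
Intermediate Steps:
J(X) = -X (J(X) = 0 - X = -X)
z(p) = -2 + p**2 (z(p) = p**2 - 2 = -2 + p**2)
M(l) = -5 + 4*l (M(l) = -l*(-3) + (-5 + l) = 3*l + (-5 + l) = -5 + 4*l)
4004/(-43012) + 15914/M(52 - z(-8)) = 4004/(-43012) + 15914/(-5 + 4*(52 - (-2 + (-8)**2))) = 4004*(-1/43012) + 15914/(-5 + 4*(52 - (-2 + 64))) = -1001/10753 + 15914/(-5 + 4*(52 - 1*62)) = -1001/10753 + 15914/(-5 + 4*(52 - 62)) = -1001/10753 + 15914/(-5 + 4*(-10)) = -1001/10753 + 15914/(-5 - 40) = -1001/10753 + 15914/(-45) = -1001/10753 + 15914*(-1/45) = -1001/10753 - 15914/45 = -171168287/483885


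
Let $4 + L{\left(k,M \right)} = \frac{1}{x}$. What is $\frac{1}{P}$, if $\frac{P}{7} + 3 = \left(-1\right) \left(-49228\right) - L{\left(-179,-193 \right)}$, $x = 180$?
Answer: $\frac{180}{62028533} \approx 2.9019 \cdot 10^{-6}$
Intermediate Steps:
$L{\left(k,M \right)} = - \frac{719}{180}$ ($L{\left(k,M \right)} = -4 + \frac{1}{180} = - \frac{719}{180}$)
$P = \frac{62028533}{180}$ ($P = -21 + 7 \left(\left(-1\right) \left(-49228\right) - - \frac{719}{180}\right) = -21 + 7 \left(49228 + \frac{719}{180}\right) = -21 + 7 \cdot \frac{8861759}{180} = -21 + \frac{62032313}{180} = \frac{62028533}{180} \approx 3.446 \cdot 10^{5}$)
$\frac{1}{P} = \frac{1}{\frac{62028533}{180}} = \frac{180}{62028533}$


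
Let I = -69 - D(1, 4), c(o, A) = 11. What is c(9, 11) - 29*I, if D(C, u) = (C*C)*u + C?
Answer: 2157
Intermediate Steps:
D(C, u) = C + u*C**2 (D(C, u) = C**2*u + C = u*C**2 + C = C + u*C**2)
I = -74 (I = -69 - (1 + 1*4) = -69 - (1 + 4) = -69 - 5 = -74)
c(9, 11) - 29*I = 11 - 29*(-74) = 11 + 2146 = 2157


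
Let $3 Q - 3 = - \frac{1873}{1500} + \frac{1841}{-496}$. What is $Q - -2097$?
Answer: $\frac{1169761373}{558000} \approx 2096.3$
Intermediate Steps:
$Q = - \frac{364627}{558000}$ ($Q = 1 + \frac{- \frac{1873}{1500} + \frac{1841}{-496}}{3} = 1 + \frac{\left(-1873\right) \frac{1}{1500} + 1841 \left(- \frac{1}{496}\right)}{3} = 1 + \frac{- \frac{1873}{1500} - \frac{1841}{496}}{3} = 1 + \frac{1}{3} \left(- \frac{922627}{186000}\right) = 1 - \frac{922627}{558000} = - \frac{364627}{558000} \approx -0.65345$)
$Q - -2097 = - \frac{364627}{558000} - -2097 = - \frac{364627}{558000} + 2097 = \frac{1169761373}{558000}$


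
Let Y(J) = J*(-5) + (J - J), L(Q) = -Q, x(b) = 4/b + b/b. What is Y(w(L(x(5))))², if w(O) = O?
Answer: 81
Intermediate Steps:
x(b) = 1 + 4/b (x(b) = 4/b + 1 = 1 + 4/b)
Y(J) = -5*J (Y(J) = -5*J + 0 = -5*J)
Y(w(L(x(5))))² = (-(-5)*(4 + 5)/5)² = (-(-5)*(⅕)*9)² = (-(-5)*9/5)² = (-5*(-9/5))² = 9² = 81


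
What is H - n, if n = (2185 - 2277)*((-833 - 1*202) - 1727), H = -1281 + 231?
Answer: -255154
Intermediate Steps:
H = -1050
n = 254104 (n = -92*((-833 - 202) - 1727) = -92*(-1035 - 1727) = -92*(-2762) = 254104)
H - n = -1050 - 1*254104 = -1050 - 254104 = -255154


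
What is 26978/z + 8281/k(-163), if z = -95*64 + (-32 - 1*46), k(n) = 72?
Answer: 24525991/221688 ≈ 110.63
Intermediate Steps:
z = -6158 (z = -6080 + (-32 - 46) = -6080 - 78 = -6158)
26978/z + 8281/k(-163) = 26978/(-6158) + 8281/72 = 26978*(-1/6158) + 8281*(1/72) = -13489/3079 + 8281/72 = 24525991/221688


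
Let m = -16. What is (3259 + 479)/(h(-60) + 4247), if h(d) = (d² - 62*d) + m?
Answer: 3738/11551 ≈ 0.32361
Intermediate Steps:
h(d) = -16 + d² - 62*d (h(d) = (d² - 62*d) - 16 = -16 + d² - 62*d)
(3259 + 479)/(h(-60) + 4247) = (3259 + 479)/((-16 + (-60)² - 62*(-60)) + 4247) = 3738/((-16 + 3600 + 3720) + 4247) = 3738/(7304 + 4247) = 3738/11551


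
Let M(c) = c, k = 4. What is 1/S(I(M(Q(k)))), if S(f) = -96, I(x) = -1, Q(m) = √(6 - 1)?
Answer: -1/96 ≈ -0.010417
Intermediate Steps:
Q(m) = √5
1/S(I(M(Q(k)))) = 1/(-96) = -1/96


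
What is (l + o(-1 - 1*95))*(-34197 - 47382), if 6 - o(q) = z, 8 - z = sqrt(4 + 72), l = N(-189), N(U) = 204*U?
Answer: 3145523082 - 163158*sqrt(19) ≈ 3.1448e+9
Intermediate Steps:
l = -38556 (l = 204*(-189) = -38556)
z = 8 - 2*sqrt(19) (z = 8 - sqrt(4 + 72) = 8 - sqrt(76) = 8 - 2*sqrt(19) ≈ -0.71780)
o(q) = -2 + 2*sqrt(19) (o(q) = 6 - (8 - 2*sqrt(19)) = 6 + (-8 + 2*sqrt(19)) = -2 + 2*sqrt(19))
(l + o(-1 - 1*95))*(-34197 - 47382) = (-38556 + (-2 + 2*sqrt(19)))*(-34197 - 47382) = (-38558 + 2*sqrt(19))*(-81579) = 3145523082 - 163158*sqrt(19)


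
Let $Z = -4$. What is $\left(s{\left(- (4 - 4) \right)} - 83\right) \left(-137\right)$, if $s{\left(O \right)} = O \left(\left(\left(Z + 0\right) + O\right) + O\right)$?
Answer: $11371$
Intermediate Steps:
$s{\left(O \right)} = O \left(-4 + 2 O\right)$ ($s{\left(O \right)} = O \left(\left(\left(-4 + 0\right) + O\right) + O\right) = O \left(\left(-4 + O\right) + O\right) = O \left(-4 + 2 O\right)$)
$\left(s{\left(- (4 - 4) \right)} - 83\right) \left(-137\right) = \left(2 \left(- (4 - 4)\right) \left(-2 - \left(4 - 4\right)\right) - 83\right) \left(-137\right) = \left(2 \left(\left(-1\right) 0\right) \left(-2 - 0\right) - 83\right) \left(-137\right) = \left(2 \cdot 0 \left(-2 + 0\right) - 83\right) \left(-137\right) = \left(2 \cdot 0 \left(-2\right) - 83\right) \left(-137\right) = \left(0 - 83\right) \left(-137\right) = \left(-83\right) \left(-137\right) = 11371$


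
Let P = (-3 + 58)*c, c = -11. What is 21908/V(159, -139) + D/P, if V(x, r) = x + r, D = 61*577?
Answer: 125504/121 ≈ 1037.2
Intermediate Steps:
P = -605 (P = (-3 + 58)*(-11) = 55*(-11) = -605)
D = 35197
V(x, r) = r + x
21908/V(159, -139) + D/P = 21908/(-139 + 159) + 35197/(-605) = 21908/20 + 35197*(-1/605) = 21908*(1/20) - 35197/605 = 5477/5 - 35197/605 = 125504/121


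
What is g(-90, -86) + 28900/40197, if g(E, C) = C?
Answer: -3428042/40197 ≈ -85.281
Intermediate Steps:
g(-90, -86) + 28900/40197 = -86 + 28900/40197 = -3428042/40197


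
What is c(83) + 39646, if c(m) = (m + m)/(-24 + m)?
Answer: 2339280/59 ≈ 39649.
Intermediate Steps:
c(m) = 2*m/(-24 + m) (c(m) = (2*m)/(-24 + m) = 2*m/(-24 + m))
c(83) + 39646 = 2*83/(-24 + 83) + 39646 = 2*83/59 + 39646 = 2*83*(1/59) + 39646 = 166/59 + 39646 = 2339280/59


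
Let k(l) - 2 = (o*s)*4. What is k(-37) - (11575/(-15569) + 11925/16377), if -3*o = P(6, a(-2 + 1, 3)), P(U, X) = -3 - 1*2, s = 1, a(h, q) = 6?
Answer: 41767432/4810821 ≈ 8.6820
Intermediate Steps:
P(U, X) = -5 (P(U, X) = -3 - 2 = -5)
o = 5/3 (o = -⅓*(-5) = 5/3 ≈ 1.6667)
k(l) = 26/3 (k(l) = 2 + ((5/3)*1)*4 = 2 + (5/3)*4 = 2 + 20/3 = 26/3)
k(-37) - (11575/(-15569) + 11925/16377) = 26/3 - (11575/(-15569) + 11925/16377) = 26/3 - (11575*(-1/15569) + 11925*(1/16377)) = 26/3 - (-11575/15569 + 75/103) = 26/3 - 1*(-24550/1603607) = 26/3 + 24550/1603607 = 41767432/4810821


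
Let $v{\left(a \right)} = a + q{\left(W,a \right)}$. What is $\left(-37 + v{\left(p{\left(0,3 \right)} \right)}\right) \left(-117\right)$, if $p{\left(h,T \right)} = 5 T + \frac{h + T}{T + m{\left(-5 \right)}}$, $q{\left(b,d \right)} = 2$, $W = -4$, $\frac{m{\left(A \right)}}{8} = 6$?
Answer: $\frac{39663}{17} \approx 2333.1$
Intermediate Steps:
$m{\left(A \right)} = 48$ ($m{\left(A \right)} = 8 \cdot 6 = 48$)
$p{\left(h,T \right)} = 5 T + \frac{T + h}{48 + T}$ ($p{\left(h,T \right)} = 5 T + \frac{h + T}{T + 48} = 5 T + \frac{T + h}{48 + T}$)
$v{\left(a \right)} = 2 + a$ ($v{\left(a \right)} = a + 2 = 2 + a$)
$\left(-37 + v{\left(p{\left(0,3 \right)} \right)}\right) \left(-117\right) = \left(-37 + \left(2 + \frac{0 + 5 \cdot 3^{2} + 241 \cdot 3}{48 + 3}\right)\right) \left(-117\right) = \left(-37 + \left(2 + \frac{0 + 5 \cdot 9 + 723}{51}\right)\right) \left(-117\right) = \left(-37 + \left(2 + \frac{0 + 45 + 723}{51}\right)\right) \left(-117\right) = \left(-37 + \left(2 + \frac{1}{51} \cdot 768\right)\right) \left(-117\right) = \left(-37 + \left(2 + \frac{256}{17}\right)\right) \left(-117\right) = \left(-37 + \frac{290}{17}\right) \left(-117\right) = \left(- \frac{339}{17}\right) \left(-117\right) = \frac{39663}{17}$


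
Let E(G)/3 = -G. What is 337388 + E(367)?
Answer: 336287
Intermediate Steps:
E(G) = -3*G (E(G) = 3*(-G) = -3*G)
337388 + E(367) = 337388 - 3*367 = 337388 - 1101 = 336287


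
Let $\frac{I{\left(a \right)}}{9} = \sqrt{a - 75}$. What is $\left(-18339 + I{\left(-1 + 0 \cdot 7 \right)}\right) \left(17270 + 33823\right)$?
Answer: $-936994527 + 919674 i \sqrt{19} \approx -9.3699 \cdot 10^{8} + 4.0088 \cdot 10^{6} i$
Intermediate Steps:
$I{\left(a \right)} = 9 \sqrt{-75 + a}$ ($I{\left(a \right)} = 9 \sqrt{a - 75} = 9 \sqrt{-75 + a}$)
$\left(-18339 + I{\left(-1 + 0 \cdot 7 \right)}\right) \left(17270 + 33823\right) = \left(-18339 + 9 \sqrt{-75 + \left(-1 + 0 \cdot 7\right)}\right) \left(17270 + 33823\right) = \left(-18339 + 9 \sqrt{-75 + \left(-1 + 0\right)}\right) 51093 = \left(-18339 + 9 \sqrt{-75 - 1}\right) 51093 = \left(-18339 + 9 \sqrt{-76}\right) 51093 = \left(-18339 + 9 \cdot 2 i \sqrt{19}\right) 51093 = \left(-18339 + 18 i \sqrt{19}\right) 51093 = -936994527 + 919674 i \sqrt{19}$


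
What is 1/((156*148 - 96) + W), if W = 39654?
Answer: 1/62646 ≈ 1.5963e-5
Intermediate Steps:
1/((156*148 - 96) + W) = 1/((156*148 - 96) + 39654) = 1/((23088 - 96) + 39654) = 1/(22992 + 39654) = 1/62646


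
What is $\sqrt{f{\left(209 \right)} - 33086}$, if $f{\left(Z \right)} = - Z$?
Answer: $i \sqrt{33295} \approx 182.47 i$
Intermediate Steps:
$\sqrt{f{\left(209 \right)} - 33086} = \sqrt{\left(-1\right) 209 - 33086} = \sqrt{-209 - 33086} = \sqrt{-33295} = i \sqrt{33295}$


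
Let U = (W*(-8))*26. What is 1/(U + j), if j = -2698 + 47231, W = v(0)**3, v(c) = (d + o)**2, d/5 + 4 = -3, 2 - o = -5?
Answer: -1/100233138699 ≈ -9.9767e-12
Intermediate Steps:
o = 7 (o = 2 - 1*(-5) = 2 + 5 = 7)
d = -35 (d = -20 + 5*(-3) = -20 - 15 = -35)
v(c) = 784 (v(c) = (-35 + 7)**2 = (-28)**2 = 784)
W = 481890304 (W = 784**3 = 481890304)
j = 44533
U = -100233183232 (U = (481890304*(-8))*26 = -3855122432*26 = -100233183232)
1/(U + j) = 1/(-100233183232 + 44533) = 1/(-100233138699) = -1/100233138699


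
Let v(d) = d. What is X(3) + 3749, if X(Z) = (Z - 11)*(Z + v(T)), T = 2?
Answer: 3709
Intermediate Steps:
X(Z) = (-11 + Z)*(2 + Z) (X(Z) = (Z - 11)*(Z + 2) = (-11 + Z)*(2 + Z))
X(3) + 3749 = (-22 + 3² - 9*3) + 3749 = (-22 + 9 - 27) + 3749 = -40 + 3749 = 3709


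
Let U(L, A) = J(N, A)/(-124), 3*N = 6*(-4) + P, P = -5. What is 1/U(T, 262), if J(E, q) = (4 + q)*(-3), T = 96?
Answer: 62/399 ≈ 0.15539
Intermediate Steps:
N = -29/3 (N = (6*(-4) - 5)/3 = (-24 - 5)/3 = (⅓)*(-29) = -29/3 ≈ -9.6667)
J(E, q) = -12 - 3*q
U(L, A) = 3/31 + 3*A/124 (U(L, A) = (-12 - 3*A)/(-124) = (-12 - 3*A)*(-1/124) = 3/31 + 3*A/124)
1/U(T, 262) = 1/(3/31 + (3/124)*262) = 1/(3/31 + 393/62) = 1/(399/62) = 62/399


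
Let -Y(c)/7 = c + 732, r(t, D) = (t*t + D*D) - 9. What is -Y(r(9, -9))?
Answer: 6195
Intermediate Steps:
r(t, D) = -9 + D² + t² (r(t, D) = (t² + D²) - 9 = (D² + t²) - 9 = -9 + D² + t²)
Y(c) = -5124 - 7*c (Y(c) = -7*(c + 732) = -7*(732 + c) = -5124 - 7*c)
-Y(r(9, -9)) = -(-5124 - 7*(-9 + (-9)² + 9²)) = -(-5124 - 7*(-9 + 81 + 81)) = -(-5124 - 7*153) = -(-5124 - 1071) = -1*(-6195) = 6195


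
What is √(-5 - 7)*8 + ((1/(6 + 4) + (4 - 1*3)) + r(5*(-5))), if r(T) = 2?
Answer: 31/10 + 16*I*√3 ≈ 3.1 + 27.713*I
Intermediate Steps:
√(-5 - 7)*8 + ((1/(6 + 4) + (4 - 1*3)) + r(5*(-5))) = √(-5 - 7)*8 + ((1/(6 + 4) + (4 - 1*3)) + 2) = √(-12)*8 + ((1/10 + (4 - 3)) + 2) = (2*I*√3)*8 + ((⅒ + 1) + 2) = 16*I*√3 + (11/10 + 2) = 16*I*√3 + 31/10 = 31/10 + 16*I*√3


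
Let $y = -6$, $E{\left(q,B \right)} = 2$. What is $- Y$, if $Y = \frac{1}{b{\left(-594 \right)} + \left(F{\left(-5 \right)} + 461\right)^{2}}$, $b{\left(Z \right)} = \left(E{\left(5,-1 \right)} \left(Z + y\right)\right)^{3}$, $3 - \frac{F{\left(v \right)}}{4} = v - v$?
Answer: $\frac{1}{1727776271} \approx 5.7878 \cdot 10^{-10}$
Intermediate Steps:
$F{\left(v \right)} = 12$ ($F{\left(v \right)} = 12 - 4 \left(v - v\right) = 12 - 0 = 12 + 0 = 12$)
$b{\left(Z \right)} = \left(-12 + 2 Z\right)^{3}$ ($b{\left(Z \right)} = \left(2 \left(Z - 6\right)\right)^{3} = \left(2 \left(-6 + Z\right)\right)^{3} = \left(-12 + 2 Z\right)^{3}$)
$Y = - \frac{1}{1727776271}$ ($Y = \frac{1}{8 \left(-6 - 594\right)^{3} + \left(12 + 461\right)^{2}} = \frac{1}{8 \left(-600\right)^{3} + 473^{2}} = \frac{1}{8 \left(-216000000\right) + 223729} = \frac{1}{-1728000000 + 223729} = \frac{1}{-1727776271} = - \frac{1}{1727776271} \approx -5.7878 \cdot 10^{-10}$)
$- Y = \left(-1\right) \left(- \frac{1}{1727776271}\right) = \frac{1}{1727776271}$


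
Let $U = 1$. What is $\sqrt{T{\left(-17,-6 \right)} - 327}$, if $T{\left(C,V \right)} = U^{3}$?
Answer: $i \sqrt{326} \approx 18.055 i$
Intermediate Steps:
$T{\left(C,V \right)} = 1$ ($T{\left(C,V \right)} = 1^{3} = 1$)
$\sqrt{T{\left(-17,-6 \right)} - 327} = \sqrt{1 - 327} = \sqrt{-326} = i \sqrt{326}$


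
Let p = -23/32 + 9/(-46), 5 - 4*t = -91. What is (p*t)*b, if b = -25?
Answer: 50475/92 ≈ 548.64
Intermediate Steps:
t = 24 (t = 5/4 - 1/4*(-91) = 5/4 + 91/4 = 24)
p = -673/736 (p = -23*1/32 + 9*(-1/46) = -23/32 - 9/46 = -673/736 ≈ -0.91440)
(p*t)*b = -673/736*24*(-25) = -2019/92*(-25) = 50475/92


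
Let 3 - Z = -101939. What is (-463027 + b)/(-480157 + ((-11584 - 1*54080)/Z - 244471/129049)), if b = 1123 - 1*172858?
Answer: 2087654960799599/1579186281785506 ≈ 1.3220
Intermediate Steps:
Z = 101942 (Z = 3 - 1*(-101939) = 3 + 101939 = 101942)
b = -171735 (b = 1123 - 172858 = -171735)
(-463027 + b)/(-480157 + ((-11584 - 1*54080)/Z - 244471/129049)) = (-463027 - 171735)/(-480157 + ((-11584 - 1*54080)/101942 - 244471/129049)) = -634762/(-480157 + ((-11584 - 54080)*(1/101942) - 244471*1/129049)) = -634762/(-480157 + (-65664*1/101942 - 244471/129049)) = -634762/(-480157 + (-32832/50971 - 244471/129049)) = -634762/(-480157 - 16697868109/6577756579) = -634762/(-3158372563571012/6577756579) = -634762*(-6577756579/3158372563571012) = 2087654960799599/1579186281785506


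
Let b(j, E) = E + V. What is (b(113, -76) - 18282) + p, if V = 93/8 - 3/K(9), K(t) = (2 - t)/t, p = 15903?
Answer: -136613/56 ≈ -2439.5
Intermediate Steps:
K(t) = (2 - t)/t
V = 867/56 (V = 93/8 - 3*9/(2 - 1*9) = 93*(⅛) - 3*9/(2 - 9) = 93/8 - 3/((⅑)*(-7)) = 93/8 - 3/(-7/9) = 93/8 - 3*(-9/7) = 93/8 + 27/7 = 867/56 ≈ 15.482)
b(j, E) = 867/56 + E (b(j, E) = E + 867/56 = 867/56 + E)
(b(113, -76) - 18282) + p = ((867/56 - 76) - 18282) + 15903 = (-3389/56 - 18282) + 15903 = -1027181/56 + 15903 = -136613/56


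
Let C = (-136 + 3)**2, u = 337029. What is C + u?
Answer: 354718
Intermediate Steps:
C = 17689 (C = (-133)**2 = 17689)
C + u = 17689 + 337029 = 354718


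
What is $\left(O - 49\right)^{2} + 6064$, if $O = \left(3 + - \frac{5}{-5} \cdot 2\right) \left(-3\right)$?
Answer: $10160$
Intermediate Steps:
$O = -15$ ($O = \left(3 + \left(-5\right) \left(- \frac{1}{5}\right) 2\right) \left(-3\right) = \left(3 + 1 \cdot 2\right) \left(-3\right) = \left(3 + 2\right) \left(-3\right) = 5 \left(-3\right) = -15$)
$\left(O - 49\right)^{2} + 6064 = \left(-15 - 49\right)^{2} + 6064 = \left(-64\right)^{2} + 6064 = 4096 + 6064 = 10160$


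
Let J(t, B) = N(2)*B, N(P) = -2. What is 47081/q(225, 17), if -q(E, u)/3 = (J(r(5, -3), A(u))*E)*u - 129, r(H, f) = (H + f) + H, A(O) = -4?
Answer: -47081/91413 ≈ -0.51504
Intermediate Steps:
r(H, f) = f + 2*H
J(t, B) = -2*B
q(E, u) = 387 - 24*E*u (q(E, u) = -3*(((-2*(-4))*E)*u - 129) = -3*((8*E)*u - 129) = -3*(8*E*u - 129) = -3*(-129 + 8*E*u) = 387 - 24*E*u)
47081/q(225, 17) = 47081/(387 - 24*225*17) = 47081/(387 - 91800) = 47081/(-91413) = 47081*(-1/91413) = -47081/91413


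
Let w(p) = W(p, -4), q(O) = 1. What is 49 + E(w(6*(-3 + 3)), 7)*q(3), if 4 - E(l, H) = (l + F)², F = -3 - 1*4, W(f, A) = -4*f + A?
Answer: -68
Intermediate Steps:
W(f, A) = A - 4*f
F = -7 (F = -3 - 4 = -7)
w(p) = -4 - 4*p
E(l, H) = 4 - (-7 + l)² (E(l, H) = 4 - (l - 7)² = 4 - (-7 + l)²)
49 + E(w(6*(-3 + 3)), 7)*q(3) = 49 + (4 - (-7 + (-4 - 24*(-3 + 3)))²)*1 = 49 + (4 - (-7 + (-4 - 24*0))²)*1 = 49 + (4 - (-7 + (-4 - 4*0))²)*1 = 49 + (4 - (-7 + (-4 + 0))²)*1 = 49 + (4 - (-7 - 4)²)*1 = 49 + (4 - 1*(-11)²)*1 = 49 + (4 - 1*121)*1 = 49 + (4 - 121)*1 = 49 - 117*1 = 49 - 117 = -68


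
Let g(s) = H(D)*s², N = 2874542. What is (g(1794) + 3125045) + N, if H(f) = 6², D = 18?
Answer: 121863283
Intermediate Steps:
H(f) = 36
g(s) = 36*s²
(g(1794) + 3125045) + N = (36*1794² + 3125045) + 2874542 = (36*3218436 + 3125045) + 2874542 = (115863696 + 3125045) + 2874542 = 118988741 + 2874542 = 121863283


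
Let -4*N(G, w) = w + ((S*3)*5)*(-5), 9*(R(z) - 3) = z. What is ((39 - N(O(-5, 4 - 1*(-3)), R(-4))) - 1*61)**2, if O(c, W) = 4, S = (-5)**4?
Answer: 11164246921/81 ≈ 1.3783e+8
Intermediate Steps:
S = 625
R(z) = 3 + z/9
N(G, w) = 46875/4 - w/4 (N(G, w) = -(w + ((625*3)*5)*(-5))/4 = -(w + (1875*5)*(-5))/4 = -(w + 9375*(-5))/4 = -(w - 46875)/4 = -(-46875 + w)/4 = 46875/4 - w/4)
((39 - N(O(-5, 4 - 1*(-3)), R(-4))) - 1*61)**2 = ((39 - (46875/4 - (3 + (1/9)*(-4))/4)) - 1*61)**2 = ((39 - (46875/4 - (3 - 4/9)/4)) - 61)**2 = ((39 - (46875/4 - 1/4*23/9)) - 61)**2 = ((39 - (46875/4 - 23/36)) - 61)**2 = ((39 - 1*105463/9) - 61)**2 = ((39 - 105463/9) - 61)**2 = (-105112/9 - 61)**2 = (-105661/9)**2 = 11164246921/81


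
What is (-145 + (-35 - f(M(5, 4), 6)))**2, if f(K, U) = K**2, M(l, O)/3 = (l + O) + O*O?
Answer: 33698025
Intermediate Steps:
M(l, O) = 3*O + 3*l + 3*O**2 (M(l, O) = 3*((l + O) + O*O) = 3*((O + l) + O**2) = 3*(O + l + O**2) = 3*O + 3*l + 3*O**2)
(-145 + (-35 - f(M(5, 4), 6)))**2 = (-145 + (-35 - (3*4 + 3*5 + 3*4**2)**2))**2 = (-145 + (-35 - (12 + 15 + 3*16)**2))**2 = (-145 + (-35 - (12 + 15 + 48)**2))**2 = (-145 + (-35 - 1*75**2))**2 = (-145 + (-35 - 1*5625))**2 = (-145 + (-35 - 5625))**2 = (-145 - 5660)**2 = (-5805)**2 = 33698025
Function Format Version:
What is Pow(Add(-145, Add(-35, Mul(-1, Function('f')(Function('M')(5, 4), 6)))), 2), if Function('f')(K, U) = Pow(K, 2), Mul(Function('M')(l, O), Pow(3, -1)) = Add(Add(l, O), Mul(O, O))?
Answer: 33698025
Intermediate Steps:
Function('M')(l, O) = Add(Mul(3, O), Mul(3, l), Mul(3, Pow(O, 2))) (Function('M')(l, O) = Mul(3, Add(Add(l, O), Mul(O, O))) = Mul(3, Add(Add(O, l), Pow(O, 2))) = Mul(3, Add(O, l, Pow(O, 2))) = Add(Mul(3, O), Mul(3, l), Mul(3, Pow(O, 2))))
Pow(Add(-145, Add(-35, Mul(-1, Function('f')(Function('M')(5, 4), 6)))), 2) = Pow(Add(-145, Add(-35, Mul(-1, Pow(Add(Mul(3, 4), Mul(3, 5), Mul(3, Pow(4, 2))), 2)))), 2) = Pow(Add(-145, Add(-35, Mul(-1, Pow(Add(12, 15, Mul(3, 16)), 2)))), 2) = Pow(Add(-145, Add(-35, Mul(-1, Pow(Add(12, 15, 48), 2)))), 2) = Pow(Add(-145, Add(-35, Mul(-1, Pow(75, 2)))), 2) = Pow(Add(-145, Add(-35, Mul(-1, 5625))), 2) = Pow(Add(-145, Add(-35, -5625)), 2) = Pow(Add(-145, -5660), 2) = Pow(-5805, 2) = 33698025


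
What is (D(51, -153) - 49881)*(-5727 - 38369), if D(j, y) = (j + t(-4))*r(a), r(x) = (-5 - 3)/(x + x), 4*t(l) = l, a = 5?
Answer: 2201316416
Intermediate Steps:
t(l) = l/4
r(x) = -4/x (r(x) = -8*1/(2*x) = -4/x)
D(j, y) = ⅘ - 4*j/5 (D(j, y) = (j + (¼)*(-4))*(-4/5) = (j - 1)*(-4*⅕) = (-1 + j)*(-⅘) = ⅘ - 4*j/5)
(D(51, -153) - 49881)*(-5727 - 38369) = ((⅘ - ⅘*51) - 49881)*(-5727 - 38369) = ((⅘ - 204/5) - 49881)*(-44096) = (-40 - 49881)*(-44096) = -49921*(-44096) = 2201316416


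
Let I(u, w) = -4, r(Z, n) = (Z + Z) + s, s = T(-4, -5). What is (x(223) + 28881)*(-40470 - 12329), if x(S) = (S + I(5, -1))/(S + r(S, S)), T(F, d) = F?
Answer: -1014062029116/665 ≈ -1.5249e+9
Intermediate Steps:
s = -4
r(Z, n) = -4 + 2*Z (r(Z, n) = (Z + Z) - 4 = 2*Z - 4 = -4 + 2*Z)
x(S) = (-4 + S)/(-4 + 3*S) (x(S) = (S - 4)/(S + (-4 + 2*S)) = (-4 + S)/(-4 + 3*S))
(x(223) + 28881)*(-40470 - 12329) = ((-4 + 223)/(-4 + 3*223) + 28881)*(-40470 - 12329) = (219/(-4 + 669) + 28881)*(-52799) = (219/665 + 28881)*(-52799) = (19206084/665)*(-52799) = -1014062029116/665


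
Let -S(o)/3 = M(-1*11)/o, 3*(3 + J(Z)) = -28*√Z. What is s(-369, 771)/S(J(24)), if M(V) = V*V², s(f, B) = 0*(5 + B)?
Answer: 0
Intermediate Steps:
s(f, B) = 0
J(Z) = -3 - 28*√Z/3 (J(Z) = -3 + (-28*√Z)/3 = -3 - 28*√Z/3)
M(V) = V³
S(o) = 3993/o (S(o) = -3*(-1*11)³/o = -3*(-11)³/o = -(-3993)/o = 3993/o)
s(-369, 771)/S(J(24)) = 0/((3993/(-3 - 56*√6/3))) = 0*(-1/1331 - 56*√6/11979) = 0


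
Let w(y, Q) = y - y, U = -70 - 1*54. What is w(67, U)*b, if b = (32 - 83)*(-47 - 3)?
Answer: 0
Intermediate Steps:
U = -124 (U = -70 - 54 = -124)
w(y, Q) = 0
b = 2550 (b = -51*(-50) = 2550)
w(67, U)*b = 0*2550 = 0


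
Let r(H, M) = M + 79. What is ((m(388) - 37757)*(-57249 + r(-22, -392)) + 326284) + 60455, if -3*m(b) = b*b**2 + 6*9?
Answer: 3368782500331/3 ≈ 1.1229e+12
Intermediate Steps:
m(b) = -18 - b**3/3 (m(b) = -(b*b**2 + 6*9)/3 = -(b**3 + 54)/3 = -(54 + b**3)/3 = -18 - b**3/3)
r(H, M) = 79 + M
((m(388) - 37757)*(-57249 + r(-22, -392)) + 326284) + 60455 = (((-18 - 1/3*388**3) - 37757)*(-57249 + (79 - 392)) + 326284) + 60455 = (((-18 - 1/3*58411072) - 37757)*(-57249 - 313) + 326284) + 60455 = (((-18 - 58411072/3) - 37757)*(-57562) + 326284) + 60455 = ((-58411126/3 - 37757)*(-57562) + 326284) + 60455 = (-58524397/3*(-57562) + 326284) + 60455 = (3368781340114/3 + 326284) + 60455 = 3368782318966/3 + 60455 = 3368782500331/3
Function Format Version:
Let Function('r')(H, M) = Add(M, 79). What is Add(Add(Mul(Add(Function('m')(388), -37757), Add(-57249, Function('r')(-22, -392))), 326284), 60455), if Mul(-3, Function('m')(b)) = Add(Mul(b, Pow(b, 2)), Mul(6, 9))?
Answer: Rational(3368782500331, 3) ≈ 1.1229e+12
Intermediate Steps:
Function('m')(b) = Add(-18, Mul(Rational(-1, 3), Pow(b, 3))) (Function('m')(b) = Mul(Rational(-1, 3), Add(Mul(b, Pow(b, 2)), Mul(6, 9))) = Mul(Rational(-1, 3), Add(Pow(b, 3), 54)) = Mul(Rational(-1, 3), Add(54, Pow(b, 3))) = Add(-18, Mul(Rational(-1, 3), Pow(b, 3))))
Function('r')(H, M) = Add(79, M)
Add(Add(Mul(Add(Function('m')(388), -37757), Add(-57249, Function('r')(-22, -392))), 326284), 60455) = Add(Add(Mul(Add(Add(-18, Mul(Rational(-1, 3), Pow(388, 3))), -37757), Add(-57249, Add(79, -392))), 326284), 60455) = Add(Add(Mul(Add(Add(-18, Mul(Rational(-1, 3), 58411072)), -37757), Add(-57249, -313)), 326284), 60455) = Add(Add(Mul(Add(Add(-18, Rational(-58411072, 3)), -37757), -57562), 326284), 60455) = Add(Add(Mul(Add(Rational(-58411126, 3), -37757), -57562), 326284), 60455) = Add(Add(Mul(Rational(-58524397, 3), -57562), 326284), 60455) = Add(Add(Rational(3368781340114, 3), 326284), 60455) = Add(Rational(3368782318966, 3), 60455) = Rational(3368782500331, 3)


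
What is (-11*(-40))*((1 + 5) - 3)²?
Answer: 3960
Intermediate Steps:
(-11*(-40))*((1 + 5) - 3)² = 440*(6 - 3)² = 440*3² = 440*9 = 3960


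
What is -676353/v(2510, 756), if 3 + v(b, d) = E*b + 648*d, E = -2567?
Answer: 676353/5953285 ≈ 0.11361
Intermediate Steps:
v(b, d) = -3 - 2567*b + 648*d (v(b, d) = -3 + (-2567*b + 648*d) = -3 - 2567*b + 648*d)
-676353/v(2510, 756) = -676353/(-3 - 2567*2510 + 648*756) = -676353/(-3 - 6443170 + 489888) = -676353/(-5953285) = -676353*(-1/5953285) = 676353/5953285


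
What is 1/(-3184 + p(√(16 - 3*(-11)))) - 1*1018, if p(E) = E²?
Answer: -3191431/3135 ≈ -1018.0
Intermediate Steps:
1/(-3184 + p(√(16 - 3*(-11)))) - 1*1018 = 1/(-3184 + (√(16 - 3*(-11)))²) - 1*1018 = 1/(-3184 + (√(16 + 33))²) - 1018 = 1/(-3184 + (√49)²) - 1018 = 1/(-3184 + 7²) - 1018 = 1/(-3184 + 49) - 1018 = 1/(-3135) - 1018 = -1/3135 - 1018 = -3191431/3135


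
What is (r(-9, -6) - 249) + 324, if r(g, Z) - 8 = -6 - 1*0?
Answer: 77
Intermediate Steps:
r(g, Z) = 2 (r(g, Z) = 8 + (-6 - 1*0) = 8 + (-6 + 0) = 8 - 6 = 2)
(r(-9, -6) - 249) + 324 = (2 - 249) + 324 = -247 + 324 = 77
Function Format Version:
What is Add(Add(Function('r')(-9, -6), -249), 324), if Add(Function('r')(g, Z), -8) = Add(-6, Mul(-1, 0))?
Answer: 77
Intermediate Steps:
Function('r')(g, Z) = 2 (Function('r')(g, Z) = Add(8, Add(-6, Mul(-1, 0))) = Add(8, Add(-6, 0)) = Add(8, -6) = 2)
Add(Add(Function('r')(-9, -6), -249), 324) = Add(Add(2, -249), 324) = Add(-247, 324) = 77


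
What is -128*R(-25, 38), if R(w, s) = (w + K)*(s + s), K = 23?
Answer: 19456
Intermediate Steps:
R(w, s) = 2*s*(23 + w) (R(w, s) = (w + 23)*(s + s) = (23 + w)*(2*s) = 2*s*(23 + w))
-128*R(-25, 38) = -256*38*(23 - 25) = -256*38*(-2) = -128*(-152) = 19456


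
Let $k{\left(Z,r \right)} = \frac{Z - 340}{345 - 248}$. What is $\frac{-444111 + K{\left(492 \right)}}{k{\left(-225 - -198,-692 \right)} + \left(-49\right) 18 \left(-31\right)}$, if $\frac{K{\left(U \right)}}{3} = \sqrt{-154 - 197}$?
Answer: $- \frac{43078767}{2651807} + \frac{873 i \sqrt{39}}{2651807} \approx -16.245 + 0.0020559 i$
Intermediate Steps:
$k{\left(Z,r \right)} = - \frac{340}{97} + \frac{Z}{97}$ ($k{\left(Z,r \right)} = \frac{-340 + Z}{97} = \left(-340 + Z\right) \frac{1}{97} = - \frac{340}{97} + \frac{Z}{97}$)
$K{\left(U \right)} = 9 i \sqrt{39}$ ($K{\left(U \right)} = 3 \sqrt{-154 - 197} = 3 \sqrt{-351} = 3 \cdot 3 i \sqrt{39} = 9 i \sqrt{39}$)
$\frac{-444111 + K{\left(492 \right)}}{k{\left(-225 - -198,-692 \right)} + \left(-49\right) 18 \left(-31\right)} = \frac{-444111 + 9 i \sqrt{39}}{\left(- \frac{340}{97} + \frac{-225 - -198}{97}\right) + \left(-49\right) 18 \left(-31\right)} = \frac{-444111 + 9 i \sqrt{39}}{\left(- \frac{340}{97} + \frac{-225 + 198}{97}\right) - -27342} = \frac{-444111 + 9 i \sqrt{39}}{\left(- \frac{340}{97} + \frac{1}{97} \left(-27\right)\right) + 27342} = \frac{-444111 + 9 i \sqrt{39}}{\left(- \frac{340}{97} - \frac{27}{97}\right) + 27342} = \frac{-444111 + 9 i \sqrt{39}}{- \frac{367}{97} + 27342} = \frac{-444111 + 9 i \sqrt{39}}{\frac{2651807}{97}} = \left(-444111 + 9 i \sqrt{39}\right) \frac{97}{2651807} = - \frac{43078767}{2651807} + \frac{873 i \sqrt{39}}{2651807}$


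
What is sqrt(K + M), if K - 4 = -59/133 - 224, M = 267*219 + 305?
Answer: sqrt(1035824615)/133 ≈ 241.99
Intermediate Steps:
M = 58778 (M = 58473 + 305 = 58778)
K = -29319/133 (K = 4 + (-59/133 - 224) = 4 - 29851/133 = -29319/133 ≈ -220.44)
sqrt(K + M) = sqrt(-29319/133 + 58778) = sqrt(7788155/133) = sqrt(1035824615)/133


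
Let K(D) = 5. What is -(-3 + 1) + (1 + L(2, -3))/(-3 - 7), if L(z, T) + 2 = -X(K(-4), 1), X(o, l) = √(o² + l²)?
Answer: 21/10 + √26/10 ≈ 2.6099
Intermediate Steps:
X(o, l) = √(l² + o²)
L(z, T) = -2 - √26 (L(z, T) = -2 - √(1² + 5²) = -2 - √(1 + 25) = -2 - √26)
-(-3 + 1) + (1 + L(2, -3))/(-3 - 7) = -(-3 + 1) + (1 + (-2 - √26))/(-3 - 7) = -1*(-2) + (-1 - √26)/(-10) = 2 + (-1 - √26)*(-⅒) = 2 + (⅒ + √26/10) = 21/10 + √26/10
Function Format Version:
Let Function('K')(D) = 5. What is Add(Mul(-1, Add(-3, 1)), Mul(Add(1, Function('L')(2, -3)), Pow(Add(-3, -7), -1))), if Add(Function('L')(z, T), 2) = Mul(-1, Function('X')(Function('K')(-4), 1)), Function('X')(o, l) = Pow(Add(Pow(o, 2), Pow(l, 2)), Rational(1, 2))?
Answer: Add(Rational(21, 10), Mul(Rational(1, 10), Pow(26, Rational(1, 2)))) ≈ 2.6099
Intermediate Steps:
Function('X')(o, l) = Pow(Add(Pow(l, 2), Pow(o, 2)), Rational(1, 2))
Function('L')(z, T) = Add(-2, Mul(-1, Pow(26, Rational(1, 2)))) (Function('L')(z, T) = Add(-2, Mul(-1, Pow(Add(Pow(1, 2), Pow(5, 2)), Rational(1, 2)))) = Add(-2, Mul(-1, Pow(Add(1, 25), Rational(1, 2)))) = Add(-2, Mul(-1, Pow(26, Rational(1, 2)))))
Add(Mul(-1, Add(-3, 1)), Mul(Add(1, Function('L')(2, -3)), Pow(Add(-3, -7), -1))) = Add(Mul(-1, Add(-3, 1)), Mul(Add(1, Add(-2, Mul(-1, Pow(26, Rational(1, 2))))), Pow(Add(-3, -7), -1))) = Add(Mul(-1, -2), Mul(Add(-1, Mul(-1, Pow(26, Rational(1, 2)))), Pow(-10, -1))) = Add(2, Mul(Add(-1, Mul(-1, Pow(26, Rational(1, 2)))), Rational(-1, 10))) = Add(2, Add(Rational(1, 10), Mul(Rational(1, 10), Pow(26, Rational(1, 2))))) = Add(Rational(21, 10), Mul(Rational(1, 10), Pow(26, Rational(1, 2))))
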